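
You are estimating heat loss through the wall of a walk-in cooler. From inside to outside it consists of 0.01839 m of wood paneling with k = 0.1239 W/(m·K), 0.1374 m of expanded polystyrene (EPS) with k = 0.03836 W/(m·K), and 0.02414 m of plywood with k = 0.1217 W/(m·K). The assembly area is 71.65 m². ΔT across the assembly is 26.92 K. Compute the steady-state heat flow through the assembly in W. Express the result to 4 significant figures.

491.0 W

0.01839/0.1239 = 0.14843
0.1374/0.03836 = 3.5819
0.02414/0.1217 = 0.19836
R_total = 0.14843 + 3.5819 + 0.19836 = 3.9286 m²·K/W
Q = A·ΔT/R = 71.65 × 26.92 / 3.9286 = 490.96 W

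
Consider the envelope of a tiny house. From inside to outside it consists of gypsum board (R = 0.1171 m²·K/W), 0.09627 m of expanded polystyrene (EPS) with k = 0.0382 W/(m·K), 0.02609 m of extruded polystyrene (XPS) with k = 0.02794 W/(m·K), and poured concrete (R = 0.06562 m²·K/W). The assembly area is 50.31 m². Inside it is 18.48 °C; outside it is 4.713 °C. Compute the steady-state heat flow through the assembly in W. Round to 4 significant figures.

190.5 W

0.09627/0.0382 = 2.5202
0.02609/0.02794 = 0.93379
R_total = 0.1171 + 2.5202 + 0.93379 + 0.06562 = 3.6367 m²·K/W
Q = A·ΔT/R = 50.31 × (18.48 − 4.713) / 3.6367 = 190.45 W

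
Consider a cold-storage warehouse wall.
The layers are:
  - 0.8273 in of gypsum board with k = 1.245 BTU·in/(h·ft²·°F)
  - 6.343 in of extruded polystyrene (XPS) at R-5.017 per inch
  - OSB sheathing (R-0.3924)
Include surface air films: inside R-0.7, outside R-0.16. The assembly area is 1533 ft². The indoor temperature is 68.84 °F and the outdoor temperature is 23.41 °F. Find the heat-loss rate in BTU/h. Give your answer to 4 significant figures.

0.8273/1.245 = 0.6645
6.343 × 5.017 = 31.823
R_total = 0.7 + 0.6645 + 31.823 + 0.3924 + 0.16 = 33.74 ft²·°F·h/BTU
Q = A·ΔT/R = 1533 × (68.84 − 23.41) / 33.74 = 2064.2 BTU/h

2064 BTU/h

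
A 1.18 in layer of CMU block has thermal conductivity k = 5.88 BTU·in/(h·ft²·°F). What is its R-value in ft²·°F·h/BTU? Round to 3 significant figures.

0.201 ft²·°F·h/BTU

R = L/k = 1.18/5.88 = 0.2007 ft²·°F·h/BTU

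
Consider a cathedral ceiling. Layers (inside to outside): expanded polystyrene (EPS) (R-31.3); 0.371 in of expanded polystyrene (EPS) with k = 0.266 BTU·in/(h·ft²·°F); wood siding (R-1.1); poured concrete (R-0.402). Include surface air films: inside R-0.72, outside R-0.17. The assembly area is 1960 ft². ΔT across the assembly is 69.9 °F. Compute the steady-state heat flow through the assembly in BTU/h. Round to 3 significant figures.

3900 BTU/h

0.371/0.266 = 1.395
R_total = 0.72 + 31.3 + 1.395 + 1.1 + 0.402 + 0.17 = 35.09 ft²·°F·h/BTU
Q = A·ΔT/R = 1960 × 69.9 / 35.09 = 3905 BTU/h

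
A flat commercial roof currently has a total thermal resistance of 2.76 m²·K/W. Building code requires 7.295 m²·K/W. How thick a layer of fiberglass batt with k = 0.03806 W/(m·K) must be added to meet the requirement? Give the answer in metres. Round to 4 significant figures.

0.1726 m

ΔR = 7.295 − 2.76 = 4.535 m²·K/W
L = ΔR × k = 4.535 × 0.03806 = 0.1726 m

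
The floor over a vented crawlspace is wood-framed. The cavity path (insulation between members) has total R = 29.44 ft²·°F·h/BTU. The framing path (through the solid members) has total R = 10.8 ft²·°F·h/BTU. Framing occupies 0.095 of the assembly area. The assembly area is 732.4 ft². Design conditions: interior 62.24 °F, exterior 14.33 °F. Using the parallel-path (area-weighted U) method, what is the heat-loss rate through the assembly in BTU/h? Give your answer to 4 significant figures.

U_eff = 0.905/29.44 + 0.095/10.8 = 0.03074 + 0.0087963 = 0.039537
R_eff = 1/U_eff = 25.293 ft²·°F·h/BTU
Q = 732.4 × (62.24 − 14.33) / 25.293 = 1387.3 BTU/h

1387 BTU/h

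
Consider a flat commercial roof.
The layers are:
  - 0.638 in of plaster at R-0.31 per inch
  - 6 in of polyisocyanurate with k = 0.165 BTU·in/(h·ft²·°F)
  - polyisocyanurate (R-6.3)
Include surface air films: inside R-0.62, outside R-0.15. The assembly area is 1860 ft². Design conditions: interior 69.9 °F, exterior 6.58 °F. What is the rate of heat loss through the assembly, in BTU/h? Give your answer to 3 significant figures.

2700 BTU/h

0.638 × 0.31 = 0.1978
6/0.165 = 36.36
R_total = 0.62 + 0.1978 + 36.36 + 6.3 + 0.15 = 43.63 ft²·°F·h/BTU
Q = A·ΔT/R = 1860 × (69.9 − 6.58) / 43.63 = 2699 BTU/h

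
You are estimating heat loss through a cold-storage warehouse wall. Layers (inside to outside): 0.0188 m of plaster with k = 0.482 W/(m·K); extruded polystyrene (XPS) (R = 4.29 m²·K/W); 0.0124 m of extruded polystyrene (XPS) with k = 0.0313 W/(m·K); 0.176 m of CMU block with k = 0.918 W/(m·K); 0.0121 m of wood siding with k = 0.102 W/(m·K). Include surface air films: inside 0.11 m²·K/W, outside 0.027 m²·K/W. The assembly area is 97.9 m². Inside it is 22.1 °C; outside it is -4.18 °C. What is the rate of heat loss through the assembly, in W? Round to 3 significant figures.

0.0188/0.482 = 0.039
0.0124/0.0313 = 0.3962
0.176/0.918 = 0.1917
0.0121/0.102 = 0.1186
R_total = 0.11 + 0.039 + 4.29 + 0.3962 + 0.1917 + 0.1186 + 0.027 = 5.173 m²·K/W
Q = A·ΔT/R = 97.9 × (22.1 − (-4.18)) / 5.173 = 497.4 W

497 W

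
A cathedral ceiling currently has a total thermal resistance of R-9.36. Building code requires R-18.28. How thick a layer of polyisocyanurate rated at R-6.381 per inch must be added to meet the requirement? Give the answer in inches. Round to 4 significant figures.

1.398 in

ΔR = 18.28 − 9.36 = 8.92 ft²·°F·h/BTU
L = ΔR / (R/in) = 8.92/6.381 = 1.3979 in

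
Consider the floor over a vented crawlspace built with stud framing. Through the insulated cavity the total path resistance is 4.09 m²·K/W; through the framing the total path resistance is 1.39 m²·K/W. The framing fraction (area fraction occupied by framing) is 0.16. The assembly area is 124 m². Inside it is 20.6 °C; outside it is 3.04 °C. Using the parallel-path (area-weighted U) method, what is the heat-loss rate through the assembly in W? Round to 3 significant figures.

U_eff = 0.84/4.09 + 0.16/1.39 = 0.2054 + 0.1151 = 0.3205
R_eff = 1/U_eff = 3.12 m²·K/W
Q = 124 × (20.6 − 3.04) / 3.12 = 697.8 W

698 W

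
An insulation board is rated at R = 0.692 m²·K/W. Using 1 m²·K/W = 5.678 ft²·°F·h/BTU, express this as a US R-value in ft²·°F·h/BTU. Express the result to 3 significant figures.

R_US = 0.692 × 5.678 = 3.929

3.93 ft²·°F·h/BTU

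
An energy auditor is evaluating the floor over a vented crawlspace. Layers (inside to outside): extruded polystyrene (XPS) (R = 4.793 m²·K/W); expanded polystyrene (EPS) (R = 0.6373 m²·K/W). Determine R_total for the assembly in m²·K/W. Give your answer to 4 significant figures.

R_total = 4.793 + 0.6373 = 5.4303 m²·K/W

5.430 m²·K/W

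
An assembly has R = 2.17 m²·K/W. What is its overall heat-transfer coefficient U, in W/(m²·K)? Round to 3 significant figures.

U = 1/R = 1/2.17 = 0.4608

0.461 W/(m²·K)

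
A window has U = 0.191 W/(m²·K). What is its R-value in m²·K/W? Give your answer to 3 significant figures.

R = 1/U = 1/0.191 = 5.236

5.24 m²·K/W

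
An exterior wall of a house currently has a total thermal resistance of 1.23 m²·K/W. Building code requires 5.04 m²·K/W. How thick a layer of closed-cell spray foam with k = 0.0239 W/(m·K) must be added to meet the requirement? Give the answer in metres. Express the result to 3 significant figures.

0.0911 m

ΔR = 5.04 − 1.23 = 3.81 m²·K/W
L = ΔR × k = 3.81 × 0.0239 = 0.09106 m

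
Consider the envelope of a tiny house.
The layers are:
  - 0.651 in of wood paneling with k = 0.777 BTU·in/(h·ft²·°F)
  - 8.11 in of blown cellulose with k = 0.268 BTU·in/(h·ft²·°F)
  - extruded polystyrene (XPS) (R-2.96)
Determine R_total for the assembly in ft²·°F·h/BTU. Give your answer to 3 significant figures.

34.1 ft²·°F·h/BTU

0.651/0.777 = 0.8378
8.11/0.268 = 30.26
R_total = 0.8378 + 30.26 + 2.96 = 34.06 ft²·°F·h/BTU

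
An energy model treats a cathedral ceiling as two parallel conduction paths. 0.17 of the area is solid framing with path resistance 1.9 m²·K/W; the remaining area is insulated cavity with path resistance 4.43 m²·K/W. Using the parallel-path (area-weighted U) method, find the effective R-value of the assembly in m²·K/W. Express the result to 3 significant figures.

3.61 m²·K/W

U_eff = 0.83/4.43 + 0.17/1.9 = 0.1874 + 0.08947 = 0.2768
R_eff = 1/U_eff = 3.612 m²·K/W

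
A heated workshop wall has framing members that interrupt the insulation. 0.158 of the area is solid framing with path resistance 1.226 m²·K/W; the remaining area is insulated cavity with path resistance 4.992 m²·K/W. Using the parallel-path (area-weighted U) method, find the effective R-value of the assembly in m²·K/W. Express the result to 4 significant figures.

U_eff = 0.842/4.992 + 0.158/1.226 = 0.16867 + 0.12887 = 0.29754
R_eff = 1/U_eff = 3.3608 m²·K/W

3.361 m²·K/W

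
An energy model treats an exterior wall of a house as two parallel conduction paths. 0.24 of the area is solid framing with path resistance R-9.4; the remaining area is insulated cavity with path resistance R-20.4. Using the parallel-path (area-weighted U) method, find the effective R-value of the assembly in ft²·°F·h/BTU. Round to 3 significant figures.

15.9 ft²·°F·h/BTU

U_eff = 0.76/20.4 + 0.24/9.4 = 0.03725 + 0.02553 = 0.06279
R_eff = 1/U_eff = 15.93 ft²·°F·h/BTU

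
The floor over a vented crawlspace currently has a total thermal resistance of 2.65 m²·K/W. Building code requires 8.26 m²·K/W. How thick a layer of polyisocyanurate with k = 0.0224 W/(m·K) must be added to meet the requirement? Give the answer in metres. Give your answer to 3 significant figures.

ΔR = 8.26 − 2.65 = 5.61 m²·K/W
L = ΔR × k = 5.61 × 0.0224 = 0.1257 m

0.126 m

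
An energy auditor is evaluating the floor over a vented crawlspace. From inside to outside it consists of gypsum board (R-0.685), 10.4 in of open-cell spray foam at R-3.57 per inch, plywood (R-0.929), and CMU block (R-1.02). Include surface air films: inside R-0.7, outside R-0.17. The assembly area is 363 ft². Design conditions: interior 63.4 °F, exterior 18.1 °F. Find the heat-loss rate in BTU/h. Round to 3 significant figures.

405 BTU/h

10.4 × 3.57 = 37.13
R_total = 0.7 + 0.685 + 37.13 + 0.929 + 1.02 + 0.17 = 40.63 ft²·°F·h/BTU
Q = A·ΔT/R = 363 × (63.4 − 18.1) / 40.63 = 404.7 BTU/h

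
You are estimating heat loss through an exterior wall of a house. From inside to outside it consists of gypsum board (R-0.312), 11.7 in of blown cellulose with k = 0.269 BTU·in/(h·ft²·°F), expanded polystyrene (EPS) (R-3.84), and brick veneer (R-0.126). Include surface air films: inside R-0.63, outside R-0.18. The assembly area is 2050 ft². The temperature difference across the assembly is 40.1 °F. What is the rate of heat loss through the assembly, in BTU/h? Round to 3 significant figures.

1690 BTU/h

11.7/0.269 = 43.49
R_total = 0.63 + 0.312 + 43.49 + 3.84 + 0.126 + 0.18 = 48.58 ft²·°F·h/BTU
Q = A·ΔT/R = 2050 × 40.1 / 48.58 = 1692 BTU/h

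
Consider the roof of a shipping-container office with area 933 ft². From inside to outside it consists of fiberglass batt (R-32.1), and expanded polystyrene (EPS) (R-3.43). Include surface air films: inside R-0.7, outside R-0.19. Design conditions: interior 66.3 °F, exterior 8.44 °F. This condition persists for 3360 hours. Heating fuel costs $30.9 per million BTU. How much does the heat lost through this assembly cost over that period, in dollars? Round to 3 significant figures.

154 dollars

R_total = 0.7 + 32.1 + 3.43 + 0.19 = 36.42 ft²·°F·h/BTU
Q = 933 × (66.3 − 8.44) / 36.42 = 1482 BTU/h
E = 1482 × 3360 = 4980000 BTU
Cost = 4980000/10⁶ × 30.9 = $153.9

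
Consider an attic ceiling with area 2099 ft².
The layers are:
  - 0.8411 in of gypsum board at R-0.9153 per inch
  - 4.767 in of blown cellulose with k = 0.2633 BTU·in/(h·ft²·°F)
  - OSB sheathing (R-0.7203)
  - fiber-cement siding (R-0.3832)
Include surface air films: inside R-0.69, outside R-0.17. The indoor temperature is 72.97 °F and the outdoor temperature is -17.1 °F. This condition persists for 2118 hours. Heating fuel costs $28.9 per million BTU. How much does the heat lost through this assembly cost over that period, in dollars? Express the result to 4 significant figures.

0.8411 × 0.9153 = 0.76986
4.767/0.2633 = 18.105
R_total = 0.69 + 0.76986 + 18.105 + 0.7203 + 0.3832 + 0.17 = 20.838 ft²·°F·h/BTU
Q = 2099 × (72.97 − (-17.1)) / 20.838 = 9072.6 BTU/h
E = 9072.6 × 2118 = 19216000 BTU
Cost = 19216000/10⁶ × 28.9 = $555.34

555.3 dollars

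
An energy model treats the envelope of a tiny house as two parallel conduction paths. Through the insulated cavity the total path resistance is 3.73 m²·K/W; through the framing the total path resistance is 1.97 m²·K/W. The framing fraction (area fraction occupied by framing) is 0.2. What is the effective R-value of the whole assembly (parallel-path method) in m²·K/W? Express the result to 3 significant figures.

3.16 m²·K/W

U_eff = 0.8/3.73 + 0.2/1.97 = 0.2145 + 0.1015 = 0.316
R_eff = 1/U_eff = 3.165 m²·K/W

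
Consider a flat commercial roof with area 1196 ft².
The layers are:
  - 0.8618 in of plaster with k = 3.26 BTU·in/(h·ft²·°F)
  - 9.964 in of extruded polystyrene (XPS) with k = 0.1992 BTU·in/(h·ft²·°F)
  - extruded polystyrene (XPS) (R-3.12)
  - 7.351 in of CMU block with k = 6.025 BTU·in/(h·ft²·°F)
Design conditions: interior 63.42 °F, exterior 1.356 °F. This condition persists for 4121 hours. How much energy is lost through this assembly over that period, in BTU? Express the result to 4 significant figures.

0.8618/3.26 = 0.26436
9.964/0.1992 = 50.02
7.351/6.025 = 1.2201
R_total = 0.26436 + 50.02 + 3.12 + 1.2201 = 54.625 ft²·°F·h/BTU
Q = 1196 × (63.42 − 1.356) / 54.625 = 1358.9 BTU/h
E = 1358.9 × 4121 = 5600000 BTU

5600000 BTU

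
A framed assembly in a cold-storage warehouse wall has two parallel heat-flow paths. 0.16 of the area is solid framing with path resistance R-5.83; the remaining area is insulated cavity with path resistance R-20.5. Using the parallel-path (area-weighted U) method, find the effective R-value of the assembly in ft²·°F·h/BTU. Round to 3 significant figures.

U_eff = 0.84/20.5 + 0.16/5.83 = 0.04098 + 0.02744 = 0.06842
R_eff = 1/U_eff = 14.62 ft²·°F·h/BTU

14.6 ft²·°F·h/BTU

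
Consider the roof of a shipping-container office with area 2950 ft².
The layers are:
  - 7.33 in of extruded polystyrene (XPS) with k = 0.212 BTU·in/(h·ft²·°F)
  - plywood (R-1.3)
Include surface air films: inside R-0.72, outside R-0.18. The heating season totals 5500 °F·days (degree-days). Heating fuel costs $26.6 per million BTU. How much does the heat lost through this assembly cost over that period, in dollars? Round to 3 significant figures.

7.33/0.212 = 34.58
R_total = 0.72 + 34.58 + 1.3 + 0.18 = 36.78 ft²·°F·h/BTU
E = A × HDD × 24 / R = 2950 × 5500 × 24 / 36.78 = 10590000 BTU
Cost = 10590000/10⁶ × 26.6 = $281.7

282 dollars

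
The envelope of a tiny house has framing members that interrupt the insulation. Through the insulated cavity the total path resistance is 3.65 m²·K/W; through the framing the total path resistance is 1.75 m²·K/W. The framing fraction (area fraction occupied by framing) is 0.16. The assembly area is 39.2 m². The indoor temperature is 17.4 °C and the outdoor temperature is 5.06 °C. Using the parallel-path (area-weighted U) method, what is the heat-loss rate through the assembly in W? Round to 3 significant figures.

156 W

U_eff = 0.84/3.65 + 0.16/1.75 = 0.2301 + 0.09143 = 0.3216
R_eff = 1/U_eff = 3.11 m²·K/W
Q = 39.2 × (17.4 − 5.06) / 3.11 = 155.6 W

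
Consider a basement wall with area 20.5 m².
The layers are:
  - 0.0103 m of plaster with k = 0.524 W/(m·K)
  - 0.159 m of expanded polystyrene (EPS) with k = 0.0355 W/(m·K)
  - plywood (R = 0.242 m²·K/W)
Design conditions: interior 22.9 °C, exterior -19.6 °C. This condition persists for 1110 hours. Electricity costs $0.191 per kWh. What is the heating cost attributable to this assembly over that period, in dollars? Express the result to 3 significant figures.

39.0 dollars

0.0103/0.524 = 0.01966
0.159/0.0355 = 4.479
R_total = 0.01966 + 4.479 + 0.242 = 4.741 m²·K/W
Q = 20.5 × (22.9 − (-19.6)) / 4.741 = 183.8 W
E = 183.8 W × 1110 h / 1000 = 204 kWh
Cost = 204 × 0.191 = $38.96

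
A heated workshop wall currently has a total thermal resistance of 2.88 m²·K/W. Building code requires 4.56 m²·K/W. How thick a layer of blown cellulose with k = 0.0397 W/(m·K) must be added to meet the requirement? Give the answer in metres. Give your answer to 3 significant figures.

0.0667 m

ΔR = 4.56 − 2.88 = 1.68 m²·K/W
L = ΔR × k = 1.68 × 0.0397 = 0.0667 m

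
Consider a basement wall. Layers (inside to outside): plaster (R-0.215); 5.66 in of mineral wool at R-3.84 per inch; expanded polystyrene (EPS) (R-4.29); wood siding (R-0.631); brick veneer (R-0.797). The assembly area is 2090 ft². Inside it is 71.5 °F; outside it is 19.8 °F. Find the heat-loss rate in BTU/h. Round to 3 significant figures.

3910 BTU/h

5.66 × 3.84 = 21.73
R_total = 0.215 + 21.73 + 4.29 + 0.631 + 0.797 = 27.67 ft²·°F·h/BTU
Q = A·ΔT/R = 2090 × (71.5 − 19.8) / 27.67 = 3905 BTU/h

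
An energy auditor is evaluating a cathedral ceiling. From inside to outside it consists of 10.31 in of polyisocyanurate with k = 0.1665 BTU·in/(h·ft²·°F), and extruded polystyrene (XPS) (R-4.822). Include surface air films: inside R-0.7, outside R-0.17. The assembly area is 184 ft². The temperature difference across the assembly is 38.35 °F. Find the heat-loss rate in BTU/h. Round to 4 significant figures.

104.4 BTU/h

10.31/0.1665 = 61.922
R_total = 0.7 + 61.922 + 4.822 + 0.17 = 67.614 ft²·°F·h/BTU
Q = A·ΔT/R = 184 × 38.35 / 67.614 = 104.36 BTU/h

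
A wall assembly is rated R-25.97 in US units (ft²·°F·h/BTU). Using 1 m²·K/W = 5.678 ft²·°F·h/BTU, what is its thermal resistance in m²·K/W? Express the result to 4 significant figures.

4.574 m²·K/W

R_SI = 25.97/5.678 = 4.5738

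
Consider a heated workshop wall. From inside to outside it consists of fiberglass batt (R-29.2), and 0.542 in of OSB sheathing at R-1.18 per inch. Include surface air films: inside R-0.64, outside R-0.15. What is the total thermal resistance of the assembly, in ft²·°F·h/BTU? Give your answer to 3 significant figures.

30.6 ft²·°F·h/BTU

0.542 × 1.18 = 0.6396
R_total = 0.64 + 29.2 + 0.6396 + 0.15 = 30.63 ft²·°F·h/BTU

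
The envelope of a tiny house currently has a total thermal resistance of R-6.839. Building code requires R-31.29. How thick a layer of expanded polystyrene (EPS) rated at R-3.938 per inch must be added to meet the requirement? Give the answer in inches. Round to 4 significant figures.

ΔR = 31.29 − 6.839 = 24.451 ft²·°F·h/BTU
L = ΔR / (R/in) = 24.451/3.938 = 6.209 in

6.209 in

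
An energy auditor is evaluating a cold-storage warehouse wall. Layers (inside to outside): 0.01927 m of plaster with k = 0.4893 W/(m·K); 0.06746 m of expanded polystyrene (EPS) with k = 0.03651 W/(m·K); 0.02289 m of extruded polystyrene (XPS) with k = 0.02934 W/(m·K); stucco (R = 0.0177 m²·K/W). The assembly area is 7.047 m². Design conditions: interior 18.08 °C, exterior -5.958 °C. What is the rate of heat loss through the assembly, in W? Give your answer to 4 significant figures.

63.09 W

0.01927/0.4893 = 0.039383
0.06746/0.03651 = 1.8477
0.02289/0.02934 = 0.78016
R_total = 0.039383 + 1.8477 + 0.78016 + 0.0177 = 2.685 m²·K/W
Q = A·ΔT/R = 7.047 × (18.08 − (-5.958)) / 2.685 = 63.091 W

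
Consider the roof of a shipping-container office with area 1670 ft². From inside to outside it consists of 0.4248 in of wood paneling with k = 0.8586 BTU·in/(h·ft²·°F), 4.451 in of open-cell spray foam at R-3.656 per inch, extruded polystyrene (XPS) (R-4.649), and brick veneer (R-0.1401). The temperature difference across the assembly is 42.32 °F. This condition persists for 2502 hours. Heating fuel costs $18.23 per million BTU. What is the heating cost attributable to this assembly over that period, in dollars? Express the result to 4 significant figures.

0.4248/0.8586 = 0.49476
4.451 × 3.656 = 16.273
R_total = 0.49476 + 16.273 + 4.649 + 0.1401 = 21.557 ft²·°F·h/BTU
Q = 1670 × 42.32 / 21.557 = 3278.5 BTU/h
E = 3278.5 × 2502 = 8202900 BTU
Cost = 8202900/10⁶ × 18.23 = $149.54

149.5 dollars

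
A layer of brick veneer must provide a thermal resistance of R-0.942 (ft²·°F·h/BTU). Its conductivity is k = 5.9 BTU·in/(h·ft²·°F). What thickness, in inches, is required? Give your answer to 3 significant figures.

5.56 in

L = R × k = 0.942 × 5.9 = 5.558 in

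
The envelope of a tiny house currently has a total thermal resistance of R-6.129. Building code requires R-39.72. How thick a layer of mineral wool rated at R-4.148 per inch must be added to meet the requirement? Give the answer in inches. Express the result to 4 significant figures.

8.098 in

ΔR = 39.72 − 6.129 = 33.591 ft²·°F·h/BTU
L = ΔR / (R/in) = 33.591/4.148 = 8.0981 in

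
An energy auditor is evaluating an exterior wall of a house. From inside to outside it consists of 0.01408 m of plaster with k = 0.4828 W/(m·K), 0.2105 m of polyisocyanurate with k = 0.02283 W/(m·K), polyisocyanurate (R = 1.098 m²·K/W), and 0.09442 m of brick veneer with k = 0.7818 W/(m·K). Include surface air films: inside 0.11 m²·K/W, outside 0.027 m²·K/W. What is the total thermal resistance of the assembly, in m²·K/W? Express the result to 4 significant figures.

0.01408/0.4828 = 0.029163
0.2105/0.02283 = 9.2203
0.09442/0.7818 = 0.12077
R_total = 0.11 + 0.029163 + 9.2203 + 1.098 + 0.12077 + 0.027 = 10.605 m²·K/W

10.61 m²·K/W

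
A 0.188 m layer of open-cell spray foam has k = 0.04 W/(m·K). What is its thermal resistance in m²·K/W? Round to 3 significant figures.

4.70 m²·K/W

R = L/k = 0.188/0.04 = 4.7 m²·K/W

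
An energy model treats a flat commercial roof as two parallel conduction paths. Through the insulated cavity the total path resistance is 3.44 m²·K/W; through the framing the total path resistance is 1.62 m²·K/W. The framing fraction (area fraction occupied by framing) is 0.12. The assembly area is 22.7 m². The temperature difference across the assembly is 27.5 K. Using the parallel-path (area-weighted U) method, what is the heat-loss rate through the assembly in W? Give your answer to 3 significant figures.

U_eff = 0.88/3.44 + 0.12/1.62 = 0.2558 + 0.07407 = 0.3299
R_eff = 1/U_eff = 3.031 m²·K/W
Q = 22.7 × 27.5 / 3.031 = 205.9 W

206 W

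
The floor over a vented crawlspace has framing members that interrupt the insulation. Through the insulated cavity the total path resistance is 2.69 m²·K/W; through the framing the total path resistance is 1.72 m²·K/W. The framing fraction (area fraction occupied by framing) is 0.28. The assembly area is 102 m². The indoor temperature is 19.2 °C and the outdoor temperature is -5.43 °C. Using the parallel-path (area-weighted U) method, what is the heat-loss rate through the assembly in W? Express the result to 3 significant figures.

U_eff = 0.72/2.69 + 0.28/1.72 = 0.2677 + 0.1628 = 0.4304
R_eff = 1/U_eff = 2.323 m²·K/W
Q = 102 × (19.2 − (-5.43)) / 2.323 = 1081 W

1080 W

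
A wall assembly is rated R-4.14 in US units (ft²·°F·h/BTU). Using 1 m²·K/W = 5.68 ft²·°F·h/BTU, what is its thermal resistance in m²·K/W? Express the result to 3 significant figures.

R_SI = 4.14/5.68 = 0.7289

0.729 m²·K/W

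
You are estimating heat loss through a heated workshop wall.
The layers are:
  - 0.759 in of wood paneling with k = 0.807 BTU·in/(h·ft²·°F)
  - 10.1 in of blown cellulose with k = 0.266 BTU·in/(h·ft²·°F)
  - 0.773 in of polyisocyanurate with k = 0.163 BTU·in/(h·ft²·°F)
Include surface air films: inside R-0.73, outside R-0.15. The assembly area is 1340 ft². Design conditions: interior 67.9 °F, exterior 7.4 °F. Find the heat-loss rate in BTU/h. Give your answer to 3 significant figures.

0.759/0.807 = 0.9405
10.1/0.266 = 37.97
0.773/0.163 = 4.742
R_total = 0.73 + 0.9405 + 37.97 + 4.742 + 0.15 = 44.53 ft²·°F·h/BTU
Q = A·ΔT/R = 1340 × (67.9 − 7.4) / 44.53 = 1820 BTU/h

1820 BTU/h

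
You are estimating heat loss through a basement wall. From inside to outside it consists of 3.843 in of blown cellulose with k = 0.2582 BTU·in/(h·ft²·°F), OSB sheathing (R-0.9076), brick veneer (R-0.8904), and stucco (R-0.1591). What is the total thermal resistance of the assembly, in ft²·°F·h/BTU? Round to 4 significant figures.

16.84 ft²·°F·h/BTU

3.843/0.2582 = 14.884
R_total = 14.884 + 0.9076 + 0.8904 + 0.1591 = 16.841 ft²·°F·h/BTU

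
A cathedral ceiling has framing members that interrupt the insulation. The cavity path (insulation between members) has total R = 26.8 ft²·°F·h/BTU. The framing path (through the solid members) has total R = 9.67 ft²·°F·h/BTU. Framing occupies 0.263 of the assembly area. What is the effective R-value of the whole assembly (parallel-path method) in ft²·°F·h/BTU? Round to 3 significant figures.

U_eff = 0.737/26.8 + 0.263/9.67 = 0.0275 + 0.0272 = 0.0547
R_eff = 1/U_eff = 18.28 ft²·°F·h/BTU

18.3 ft²·°F·h/BTU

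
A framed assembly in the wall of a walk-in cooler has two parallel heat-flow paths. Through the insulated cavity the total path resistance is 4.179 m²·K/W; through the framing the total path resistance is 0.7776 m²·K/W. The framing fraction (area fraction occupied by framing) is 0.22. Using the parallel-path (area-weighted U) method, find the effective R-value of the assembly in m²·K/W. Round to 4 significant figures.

2.130 m²·K/W

U_eff = 0.78/4.179 + 0.22/0.7776 = 0.18665 + 0.28292 = 0.46957
R_eff = 1/U_eff = 2.1296 m²·K/W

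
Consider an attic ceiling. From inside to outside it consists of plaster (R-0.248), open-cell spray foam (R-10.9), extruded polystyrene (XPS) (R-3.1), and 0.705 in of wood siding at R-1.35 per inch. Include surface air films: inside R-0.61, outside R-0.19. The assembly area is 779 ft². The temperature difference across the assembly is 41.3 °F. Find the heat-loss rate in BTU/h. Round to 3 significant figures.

2010 BTU/h

0.705 × 1.35 = 0.9517
R_total = 0.61 + 0.248 + 10.9 + 3.1 + 0.9517 + 0.19 = 16 ft²·°F·h/BTU
Q = A·ΔT/R = 779 × 41.3 / 16 = 2011 BTU/h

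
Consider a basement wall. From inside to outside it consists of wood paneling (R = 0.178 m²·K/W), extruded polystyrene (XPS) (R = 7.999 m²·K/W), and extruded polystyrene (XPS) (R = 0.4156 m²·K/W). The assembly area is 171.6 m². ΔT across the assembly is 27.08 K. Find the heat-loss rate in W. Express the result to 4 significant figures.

540.8 W

R_total = 0.178 + 7.999 + 0.4156 = 8.5926 m²·K/W
Q = A·ΔT/R = 171.6 × 27.08 / 8.5926 = 540.81 W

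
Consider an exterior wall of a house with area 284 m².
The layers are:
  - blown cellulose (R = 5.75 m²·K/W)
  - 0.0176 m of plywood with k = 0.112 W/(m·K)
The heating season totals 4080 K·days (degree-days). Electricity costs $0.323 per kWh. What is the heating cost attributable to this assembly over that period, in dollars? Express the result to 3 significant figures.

1520 dollars

0.0176/0.112 = 0.1571
R_total = 5.75 + 0.1571 = 5.907 m²·K/W
E = A × HDD × 24 / R / 1000 = 284 × 4080 × 24 / 5.907 / 1000 = 4708 kWh
Cost = 4708 × 0.323 = $1521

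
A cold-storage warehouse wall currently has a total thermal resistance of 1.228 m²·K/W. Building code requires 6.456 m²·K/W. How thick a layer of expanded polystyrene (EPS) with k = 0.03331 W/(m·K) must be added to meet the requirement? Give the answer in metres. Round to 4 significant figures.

0.1741 m

ΔR = 6.456 − 1.228 = 5.228 m²·K/W
L = ΔR × k = 5.228 × 0.03331 = 0.17414 m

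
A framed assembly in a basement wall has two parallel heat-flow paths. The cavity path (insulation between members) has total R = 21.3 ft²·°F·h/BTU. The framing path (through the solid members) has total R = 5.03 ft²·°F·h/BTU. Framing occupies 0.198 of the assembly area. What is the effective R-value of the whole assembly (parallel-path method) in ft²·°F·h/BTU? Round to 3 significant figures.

U_eff = 0.802/21.3 + 0.198/5.03 = 0.03765 + 0.03936 = 0.07702
R_eff = 1/U_eff = 12.98 ft²·°F·h/BTU

13.0 ft²·°F·h/BTU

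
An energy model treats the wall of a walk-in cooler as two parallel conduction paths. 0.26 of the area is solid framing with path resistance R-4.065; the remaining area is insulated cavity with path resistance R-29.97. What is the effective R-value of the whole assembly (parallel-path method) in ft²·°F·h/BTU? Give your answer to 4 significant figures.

11.28 ft²·°F·h/BTU

U_eff = 0.74/29.97 + 0.26/4.065 = 0.024691 + 0.063961 = 0.088652
R_eff = 1/U_eff = 11.28 ft²·°F·h/BTU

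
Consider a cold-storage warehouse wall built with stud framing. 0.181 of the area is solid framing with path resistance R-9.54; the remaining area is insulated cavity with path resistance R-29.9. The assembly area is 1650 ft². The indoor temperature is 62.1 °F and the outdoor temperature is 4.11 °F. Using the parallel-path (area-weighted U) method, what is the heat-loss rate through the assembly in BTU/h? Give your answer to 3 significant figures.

U_eff = 0.819/29.9 + 0.181/9.54 = 0.02739 + 0.01897 = 0.04636
R_eff = 1/U_eff = 21.57 ft²·°F·h/BTU
Q = 1650 × (62.1 − 4.11) / 21.57 = 4436 BTU/h

4440 BTU/h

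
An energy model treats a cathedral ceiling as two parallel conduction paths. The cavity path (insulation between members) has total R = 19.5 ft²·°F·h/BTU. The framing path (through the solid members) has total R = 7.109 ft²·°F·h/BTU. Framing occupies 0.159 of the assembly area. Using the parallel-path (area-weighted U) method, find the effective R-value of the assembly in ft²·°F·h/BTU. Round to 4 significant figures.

U_eff = 0.841/19.5 + 0.159/7.109 = 0.043128 + 0.022366 = 0.065494
R_eff = 1/U_eff = 15.269 ft²·°F·h/BTU

15.27 ft²·°F·h/BTU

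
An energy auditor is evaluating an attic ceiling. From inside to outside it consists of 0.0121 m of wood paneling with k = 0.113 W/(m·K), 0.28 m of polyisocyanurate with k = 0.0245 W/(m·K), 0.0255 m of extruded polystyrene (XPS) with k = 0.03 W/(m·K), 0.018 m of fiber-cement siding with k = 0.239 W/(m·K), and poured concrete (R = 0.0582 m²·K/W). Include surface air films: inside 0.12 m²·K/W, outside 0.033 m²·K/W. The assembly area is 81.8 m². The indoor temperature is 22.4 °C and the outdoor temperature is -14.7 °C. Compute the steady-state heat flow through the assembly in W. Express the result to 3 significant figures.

239 W

0.0121/0.113 = 0.1071
0.28/0.0245 = 11.43
0.0255/0.03 = 0.85
0.018/0.239 = 0.07531
R_total = 0.12 + 0.1071 + 11.43 + 0.85 + 0.07531 + 0.0582 + 0.033 = 12.67 m²·K/W
Q = A·ΔT/R = 81.8 × (22.4 − (-14.7)) / 12.67 = 239.5 W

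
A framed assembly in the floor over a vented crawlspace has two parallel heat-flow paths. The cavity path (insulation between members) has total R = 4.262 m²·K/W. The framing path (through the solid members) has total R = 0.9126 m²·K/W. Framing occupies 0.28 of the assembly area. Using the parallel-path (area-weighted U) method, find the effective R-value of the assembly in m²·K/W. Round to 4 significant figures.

2.102 m²·K/W

U_eff = 0.72/4.262 + 0.28/0.9126 = 0.16893 + 0.30682 = 0.47575
R_eff = 1/U_eff = 2.1019 m²·K/W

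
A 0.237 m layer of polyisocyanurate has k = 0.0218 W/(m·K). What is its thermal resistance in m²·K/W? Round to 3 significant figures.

10.9 m²·K/W

R = L/k = 0.237/0.0218 = 10.87 m²·K/W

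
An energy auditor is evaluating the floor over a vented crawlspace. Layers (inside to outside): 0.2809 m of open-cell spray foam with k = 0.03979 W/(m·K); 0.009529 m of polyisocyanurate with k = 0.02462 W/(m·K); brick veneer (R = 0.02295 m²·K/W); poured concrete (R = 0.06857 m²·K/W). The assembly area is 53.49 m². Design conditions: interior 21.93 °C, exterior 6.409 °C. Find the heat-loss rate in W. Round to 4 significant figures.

110.1 W

0.2809/0.03979 = 7.0596
0.009529/0.02462 = 0.38704
R_total = 7.0596 + 0.38704 + 0.02295 + 0.06857 = 7.5381 m²·K/W
Q = A·ΔT/R = 53.49 × (21.93 − 6.409) / 7.5381 = 110.14 W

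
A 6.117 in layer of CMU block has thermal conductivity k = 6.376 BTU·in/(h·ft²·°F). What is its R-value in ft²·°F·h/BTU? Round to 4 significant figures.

R = L/k = 6.117/6.376 = 0.95938 ft²·°F·h/BTU

0.9594 ft²·°F·h/BTU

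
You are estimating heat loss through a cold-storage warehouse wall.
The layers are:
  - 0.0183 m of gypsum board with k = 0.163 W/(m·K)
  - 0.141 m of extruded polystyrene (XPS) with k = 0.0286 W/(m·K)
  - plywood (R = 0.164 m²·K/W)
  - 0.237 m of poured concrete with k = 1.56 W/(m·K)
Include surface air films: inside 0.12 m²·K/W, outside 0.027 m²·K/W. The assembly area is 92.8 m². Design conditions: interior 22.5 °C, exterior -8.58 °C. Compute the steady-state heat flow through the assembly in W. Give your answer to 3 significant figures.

524 W

0.0183/0.163 = 0.1123
0.141/0.0286 = 4.93
0.237/1.56 = 0.1519
R_total = 0.12 + 0.1123 + 4.93 + 0.164 + 0.1519 + 0.027 = 5.505 m²·K/W
Q = A·ΔT/R = 92.8 × (22.5 − (-8.58)) / 5.505 = 523.9 W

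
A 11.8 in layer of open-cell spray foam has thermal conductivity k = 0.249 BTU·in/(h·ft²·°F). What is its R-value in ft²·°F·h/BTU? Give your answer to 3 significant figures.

47.4 ft²·°F·h/BTU

R = L/k = 11.8/0.249 = 47.39 ft²·°F·h/BTU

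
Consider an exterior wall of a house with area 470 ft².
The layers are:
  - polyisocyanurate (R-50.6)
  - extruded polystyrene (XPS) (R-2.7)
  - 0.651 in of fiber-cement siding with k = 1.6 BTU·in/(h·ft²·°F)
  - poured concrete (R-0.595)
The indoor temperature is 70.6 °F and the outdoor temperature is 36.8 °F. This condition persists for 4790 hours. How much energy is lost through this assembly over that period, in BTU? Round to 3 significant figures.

1400000 BTU

0.651/1.6 = 0.4069
R_total = 50.6 + 2.7 + 0.4069 + 0.595 = 54.3 ft²·°F·h/BTU
Q = 470 × (70.6 − 36.8) / 54.3 = 292.5 BTU/h
E = 292.5 × 4790 = 1401000 BTU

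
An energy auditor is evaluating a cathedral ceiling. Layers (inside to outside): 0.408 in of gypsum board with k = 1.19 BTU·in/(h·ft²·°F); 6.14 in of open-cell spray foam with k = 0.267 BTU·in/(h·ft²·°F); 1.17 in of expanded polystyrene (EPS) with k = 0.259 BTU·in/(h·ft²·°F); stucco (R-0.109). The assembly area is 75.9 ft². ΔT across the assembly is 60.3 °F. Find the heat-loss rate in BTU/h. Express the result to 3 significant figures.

164 BTU/h

0.408/1.19 = 0.3429
6.14/0.267 = 23
1.17/0.259 = 4.517
R_total = 0.3429 + 23 + 4.517 + 0.109 = 27.97 ft²·°F·h/BTU
Q = A·ΔT/R = 75.9 × 60.3 / 27.97 = 163.7 BTU/h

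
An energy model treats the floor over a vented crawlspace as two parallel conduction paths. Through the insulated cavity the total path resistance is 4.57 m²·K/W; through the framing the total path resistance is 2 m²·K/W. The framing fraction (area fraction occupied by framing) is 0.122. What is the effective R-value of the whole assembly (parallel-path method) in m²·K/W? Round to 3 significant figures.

3.95 m²·K/W

U_eff = 0.878/4.57 + 0.122/2 = 0.1921 + 0.061 = 0.2531
R_eff = 1/U_eff = 3.951 m²·K/W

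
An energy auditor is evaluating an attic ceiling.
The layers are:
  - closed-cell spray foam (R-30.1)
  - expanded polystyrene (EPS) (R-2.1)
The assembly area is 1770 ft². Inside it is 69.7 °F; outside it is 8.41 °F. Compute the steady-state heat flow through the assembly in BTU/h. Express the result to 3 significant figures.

3370 BTU/h

R_total = 30.1 + 2.1 = 32.2 ft²·°F·h/BTU
Q = A·ΔT/R = 1770 × (69.7 − 8.41) / 32.2 = 3369 BTU/h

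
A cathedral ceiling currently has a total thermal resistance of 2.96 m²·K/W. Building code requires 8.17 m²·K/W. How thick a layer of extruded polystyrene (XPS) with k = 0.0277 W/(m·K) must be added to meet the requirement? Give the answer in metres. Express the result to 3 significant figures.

ΔR = 8.17 − 2.96 = 5.21 m²·K/W
L = ΔR × k = 5.21 × 0.0277 = 0.1443 m

0.144 m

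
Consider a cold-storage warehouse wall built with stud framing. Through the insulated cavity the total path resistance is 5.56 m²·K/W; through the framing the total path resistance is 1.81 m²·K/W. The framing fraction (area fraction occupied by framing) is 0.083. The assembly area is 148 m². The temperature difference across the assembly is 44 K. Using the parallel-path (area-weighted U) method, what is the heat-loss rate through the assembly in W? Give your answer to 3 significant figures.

1370 W

U_eff = 0.917/5.56 + 0.083/1.81 = 0.1649 + 0.04586 = 0.2108
R_eff = 1/U_eff = 4.744 m²·K/W
Q = 148 × 44 / 4.744 = 1373 W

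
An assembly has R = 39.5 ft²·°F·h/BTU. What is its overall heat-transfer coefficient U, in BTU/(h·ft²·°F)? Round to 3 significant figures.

0.0253 BTU/(h·ft²·°F)

U = 1/R = 1/39.5 = 0.02532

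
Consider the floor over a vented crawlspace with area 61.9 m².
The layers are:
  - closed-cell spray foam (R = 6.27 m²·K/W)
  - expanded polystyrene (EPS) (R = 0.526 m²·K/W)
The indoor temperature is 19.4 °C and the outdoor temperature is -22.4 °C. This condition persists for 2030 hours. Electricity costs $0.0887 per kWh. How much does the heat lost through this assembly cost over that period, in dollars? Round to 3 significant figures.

R_total = 6.27 + 0.526 = 6.796 m²·K/W
Q = 61.9 × (19.4 − (-22.4)) / 6.796 = 380.7 W
E = 380.7 W × 2030 h / 1000 = 772.9 kWh
Cost = 772.9 × 0.0887 = $68.55

68.6 dollars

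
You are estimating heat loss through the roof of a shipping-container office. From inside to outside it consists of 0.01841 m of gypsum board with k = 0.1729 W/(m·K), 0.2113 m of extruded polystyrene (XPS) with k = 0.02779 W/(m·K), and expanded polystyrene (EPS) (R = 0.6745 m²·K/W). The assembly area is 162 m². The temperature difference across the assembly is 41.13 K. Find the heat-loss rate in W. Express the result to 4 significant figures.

794.7 W

0.01841/0.1729 = 0.10648
0.2113/0.02779 = 7.6035
R_total = 0.10648 + 7.6035 + 0.6745 = 8.3844 m²·K/W
Q = A·ΔT/R = 162 × 41.13 / 8.3844 = 794.69 W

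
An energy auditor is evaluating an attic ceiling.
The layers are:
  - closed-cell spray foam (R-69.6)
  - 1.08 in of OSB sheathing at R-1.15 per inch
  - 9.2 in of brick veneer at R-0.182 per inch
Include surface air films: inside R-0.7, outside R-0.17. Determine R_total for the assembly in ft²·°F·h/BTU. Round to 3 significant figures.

1.08 × 1.15 = 1.242
9.2 × 0.182 = 1.674
R_total = 0.7 + 69.6 + 1.242 + 1.674 + 0.17 = 73.39 ft²·°F·h/BTU

73.4 ft²·°F·h/BTU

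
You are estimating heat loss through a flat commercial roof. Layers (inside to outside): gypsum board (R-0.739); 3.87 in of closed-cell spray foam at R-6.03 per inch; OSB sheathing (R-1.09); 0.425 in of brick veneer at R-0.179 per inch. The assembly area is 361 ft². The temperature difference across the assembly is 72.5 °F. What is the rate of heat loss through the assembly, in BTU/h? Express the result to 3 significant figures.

1040 BTU/h

3.87 × 6.03 = 23.34
0.425 × 0.179 = 0.07607
R_total = 0.739 + 23.34 + 1.09 + 0.07607 = 25.24 ft²·°F·h/BTU
Q = A·ΔT/R = 361 × 72.5 / 25.24 = 1037 BTU/h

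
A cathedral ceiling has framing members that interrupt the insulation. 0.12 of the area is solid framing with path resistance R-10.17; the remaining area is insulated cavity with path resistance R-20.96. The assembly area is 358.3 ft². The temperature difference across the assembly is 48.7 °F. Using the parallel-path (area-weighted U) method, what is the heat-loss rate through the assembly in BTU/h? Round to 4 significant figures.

U_eff = 0.88/20.96 + 0.12/10.17 = 0.041985 + 0.011799 = 0.053784
R_eff = 1/U_eff = 18.593 ft²·°F·h/BTU
Q = 358.3 × 48.7 / 18.593 = 938.49 BTU/h

938.5 BTU/h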